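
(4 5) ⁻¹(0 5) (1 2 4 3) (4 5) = (0 4) (1 2 5 3) 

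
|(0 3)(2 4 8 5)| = 4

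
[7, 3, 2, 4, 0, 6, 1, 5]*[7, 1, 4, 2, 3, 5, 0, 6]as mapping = [0→6, 1→2, 2→4, 3→3, 4→7, 5→0, 6→1, 7→5]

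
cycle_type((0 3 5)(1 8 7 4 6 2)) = 3.6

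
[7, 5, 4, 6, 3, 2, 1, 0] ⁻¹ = [7, 6, 5, 4, 2, 1, 3, 0] 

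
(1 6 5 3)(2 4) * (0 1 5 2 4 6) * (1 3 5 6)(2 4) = (0 3 6 4 2 1)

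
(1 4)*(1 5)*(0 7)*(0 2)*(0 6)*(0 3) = (0 7 2 6 3) (1 4 5) 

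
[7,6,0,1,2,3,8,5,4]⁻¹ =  [2,3,4,5,8,7,1,0,6]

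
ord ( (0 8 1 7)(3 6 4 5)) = 4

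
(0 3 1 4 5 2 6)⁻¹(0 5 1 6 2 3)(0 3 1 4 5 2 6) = (0 6 1 3 2 4)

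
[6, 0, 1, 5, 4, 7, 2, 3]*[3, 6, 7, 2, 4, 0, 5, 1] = [5, 3, 6, 0, 4, 1, 7, 2]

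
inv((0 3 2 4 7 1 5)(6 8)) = (0 5 1 7 4 2 3)(6 8)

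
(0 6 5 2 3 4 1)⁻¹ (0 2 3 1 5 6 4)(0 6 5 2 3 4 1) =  (0 2 5 1 6 3 4)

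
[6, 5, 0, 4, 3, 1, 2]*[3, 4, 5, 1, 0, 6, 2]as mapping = [0→2, 1→6, 2→3, 3→0, 4→1, 5→4, 6→5]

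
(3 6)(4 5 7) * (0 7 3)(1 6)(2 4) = (0 7 2 4 5 3 1 6)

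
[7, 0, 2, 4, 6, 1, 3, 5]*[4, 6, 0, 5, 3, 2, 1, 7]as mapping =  [0→7, 1→4, 2→0, 3→3, 4→1, 5→6, 6→5, 7→2]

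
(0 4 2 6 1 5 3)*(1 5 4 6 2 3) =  (0 6 5 1 4 3)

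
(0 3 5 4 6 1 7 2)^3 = (0 4 7 3 6 2 5 1)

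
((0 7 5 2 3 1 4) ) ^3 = (0 2 4 5 1 7 3) 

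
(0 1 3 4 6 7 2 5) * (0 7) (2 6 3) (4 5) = (0 1 2 4 3 5 7 6) 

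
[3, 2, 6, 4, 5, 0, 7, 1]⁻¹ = [5, 7, 1, 0, 3, 4, 2, 6]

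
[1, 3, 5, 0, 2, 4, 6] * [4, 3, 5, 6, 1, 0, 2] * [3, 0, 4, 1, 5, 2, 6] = [1, 6, 3, 5, 2, 0, 4]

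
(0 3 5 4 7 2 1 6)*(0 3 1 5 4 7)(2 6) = (0 1 2 5 7 6 3 4)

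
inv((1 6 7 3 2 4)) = (1 4 2 3 7 6)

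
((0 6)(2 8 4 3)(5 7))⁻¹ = (0 6)(2 3 4 8)(5 7)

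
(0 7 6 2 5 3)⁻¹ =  (0 3 5 2 6 7)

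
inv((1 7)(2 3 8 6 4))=(1 7)(2 4 6 8 3)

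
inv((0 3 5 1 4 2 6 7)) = (0 7 6 2 4 1 5 3)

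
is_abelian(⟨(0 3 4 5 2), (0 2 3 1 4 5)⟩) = no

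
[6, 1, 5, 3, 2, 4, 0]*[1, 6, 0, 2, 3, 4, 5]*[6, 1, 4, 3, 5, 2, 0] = [2, 0, 5, 4, 6, 3, 1]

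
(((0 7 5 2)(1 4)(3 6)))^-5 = (0 2 5 7)(1 4)(3 6)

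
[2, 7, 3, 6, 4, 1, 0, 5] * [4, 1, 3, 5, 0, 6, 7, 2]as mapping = [0→3, 1→2, 2→5, 3→7, 4→0, 5→1, 6→4, 7→6]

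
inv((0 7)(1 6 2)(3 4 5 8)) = (0 7)(1 2 6)(3 8 5 4)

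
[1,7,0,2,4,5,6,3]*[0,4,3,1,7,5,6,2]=[4,2,0,3,7,5,6,1]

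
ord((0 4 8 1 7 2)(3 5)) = 6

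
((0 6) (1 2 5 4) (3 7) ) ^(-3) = (0 6) (1 2 5 4) (3 7) 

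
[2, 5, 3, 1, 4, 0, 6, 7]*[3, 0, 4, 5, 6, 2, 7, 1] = [4, 2, 5, 0, 6, 3, 7, 1]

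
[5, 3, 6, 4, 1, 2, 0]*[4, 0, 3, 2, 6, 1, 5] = [1, 2, 5, 6, 0, 3, 4]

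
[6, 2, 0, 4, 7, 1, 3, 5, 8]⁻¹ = [2, 5, 1, 6, 3, 7, 0, 4, 8]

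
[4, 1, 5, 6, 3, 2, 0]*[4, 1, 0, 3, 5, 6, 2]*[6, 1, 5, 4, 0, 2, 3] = [2, 1, 3, 5, 4, 6, 0]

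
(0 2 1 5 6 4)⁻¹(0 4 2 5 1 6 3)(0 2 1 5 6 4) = (0 1 6 5 4 3 2)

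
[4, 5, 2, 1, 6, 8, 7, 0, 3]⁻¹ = [7, 3, 2, 8, 0, 1, 4, 6, 5]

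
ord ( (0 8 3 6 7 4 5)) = 7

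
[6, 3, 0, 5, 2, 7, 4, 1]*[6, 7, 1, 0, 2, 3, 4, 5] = [4, 0, 6, 3, 1, 5, 2, 7]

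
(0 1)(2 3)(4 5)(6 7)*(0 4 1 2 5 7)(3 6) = (0 2 6)(1 4 7 3 5)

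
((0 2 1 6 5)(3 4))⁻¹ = (0 5 6 1 2)(3 4)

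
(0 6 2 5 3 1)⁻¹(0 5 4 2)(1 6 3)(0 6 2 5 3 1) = (0 2 1)(3 4 5 6)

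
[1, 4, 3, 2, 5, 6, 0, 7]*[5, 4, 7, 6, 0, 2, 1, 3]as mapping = [0→4, 1→0, 2→6, 3→7, 4→2, 5→1, 6→5, 7→3]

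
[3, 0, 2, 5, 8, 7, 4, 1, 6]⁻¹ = [1, 7, 2, 0, 6, 3, 8, 5, 4]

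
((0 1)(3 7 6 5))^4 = ()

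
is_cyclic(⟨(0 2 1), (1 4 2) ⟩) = no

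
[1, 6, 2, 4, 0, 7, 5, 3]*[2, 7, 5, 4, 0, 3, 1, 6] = [7, 1, 5, 0, 2, 6, 3, 4]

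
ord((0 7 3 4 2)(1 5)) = 10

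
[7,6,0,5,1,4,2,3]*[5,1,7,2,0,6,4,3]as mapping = [0→3,1→4,2→5,3→6,4→1,5→0,6→7,7→2]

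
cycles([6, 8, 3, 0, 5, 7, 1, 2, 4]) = (0 6 1 8 4 5 7 2 3)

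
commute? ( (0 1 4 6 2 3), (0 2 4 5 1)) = no: (0 1 4 6 2 3) * (0 2 4 5 1) = (1 5)(2 3)(4 6), (0 2 4 5 1) * (0 1 4 6 2 3) = (0 3)(2 6)(4 5)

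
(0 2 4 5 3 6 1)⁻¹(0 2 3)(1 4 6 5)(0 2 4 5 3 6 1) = (0 5 1 3)(2 4 6)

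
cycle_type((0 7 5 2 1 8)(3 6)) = 2.6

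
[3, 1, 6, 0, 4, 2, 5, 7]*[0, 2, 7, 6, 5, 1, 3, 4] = [6, 2, 3, 0, 5, 7, 1, 4]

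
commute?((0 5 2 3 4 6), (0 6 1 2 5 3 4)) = no:(0 5 2 3 4 6)*(0 6 1 2 5 3 4) = (0 3)(1 2 4), (0 6 1 2 5 3 4)*(0 5 2 3 4 6) = (1 3 6)(4 5)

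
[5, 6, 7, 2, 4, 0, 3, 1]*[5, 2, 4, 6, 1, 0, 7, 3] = [0, 7, 3, 4, 1, 5, 6, 2]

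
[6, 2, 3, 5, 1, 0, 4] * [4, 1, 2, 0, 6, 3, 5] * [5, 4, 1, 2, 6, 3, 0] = [3, 1, 5, 2, 4, 6, 0]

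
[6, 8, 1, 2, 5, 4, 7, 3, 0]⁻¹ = [8, 2, 3, 7, 5, 4, 0, 6, 1]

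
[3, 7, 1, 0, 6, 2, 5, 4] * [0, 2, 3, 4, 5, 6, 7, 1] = [4, 1, 2, 0, 7, 3, 6, 5]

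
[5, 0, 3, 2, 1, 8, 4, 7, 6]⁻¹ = [1, 4, 3, 2, 6, 0, 8, 7, 5]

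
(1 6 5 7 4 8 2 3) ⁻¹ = (1 3 2 8 4 7 5 6) 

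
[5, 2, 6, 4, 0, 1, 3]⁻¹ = [4, 5, 1, 6, 3, 0, 2]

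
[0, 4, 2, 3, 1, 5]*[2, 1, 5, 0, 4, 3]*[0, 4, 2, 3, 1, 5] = [2, 1, 5, 0, 4, 3] 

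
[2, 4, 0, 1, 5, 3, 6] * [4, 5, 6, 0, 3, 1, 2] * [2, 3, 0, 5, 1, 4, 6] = [6, 5, 1, 4, 3, 2, 0]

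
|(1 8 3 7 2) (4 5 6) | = 15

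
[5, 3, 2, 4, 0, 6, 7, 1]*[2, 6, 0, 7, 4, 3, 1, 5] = [3, 7, 0, 4, 2, 1, 5, 6] 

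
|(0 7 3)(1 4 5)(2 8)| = 6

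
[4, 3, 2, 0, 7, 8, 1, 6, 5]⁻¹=[3, 6, 2, 1, 0, 8, 7, 4, 5]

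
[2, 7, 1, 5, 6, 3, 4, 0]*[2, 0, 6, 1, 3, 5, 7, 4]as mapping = [0→6, 1→4, 2→0, 3→5, 4→7, 5→1, 6→3, 7→2]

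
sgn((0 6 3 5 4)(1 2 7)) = 1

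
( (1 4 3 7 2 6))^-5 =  (1 4 3 7 2 6)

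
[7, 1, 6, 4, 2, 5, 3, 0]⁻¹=[7, 1, 4, 6, 3, 5, 2, 0]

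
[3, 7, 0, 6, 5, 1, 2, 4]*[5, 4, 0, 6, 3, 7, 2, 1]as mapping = [0→6, 1→1, 2→5, 3→2, 4→7, 5→4, 6→0, 7→3]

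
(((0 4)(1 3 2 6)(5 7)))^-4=()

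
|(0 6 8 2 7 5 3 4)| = 8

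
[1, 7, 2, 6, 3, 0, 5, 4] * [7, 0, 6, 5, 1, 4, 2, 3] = [0, 3, 6, 2, 5, 7, 4, 1]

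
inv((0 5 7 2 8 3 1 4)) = (0 4 1 3 8 2 7 5)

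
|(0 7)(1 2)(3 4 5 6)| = 4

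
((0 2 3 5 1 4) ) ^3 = (0 5) (1 2) (3 4) 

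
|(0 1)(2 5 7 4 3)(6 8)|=10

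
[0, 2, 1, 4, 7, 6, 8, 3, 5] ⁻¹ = [0, 2, 1, 7, 3, 8, 5, 4, 6] 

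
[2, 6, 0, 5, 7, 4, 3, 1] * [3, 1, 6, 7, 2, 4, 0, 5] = [6, 0, 3, 4, 5, 2, 7, 1]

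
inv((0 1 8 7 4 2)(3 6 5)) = (0 2 4 7 8 1)(3 5 6)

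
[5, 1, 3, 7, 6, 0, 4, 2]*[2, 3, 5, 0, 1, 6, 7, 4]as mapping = [0→6, 1→3, 2→0, 3→4, 4→7, 5→2, 6→1, 7→5]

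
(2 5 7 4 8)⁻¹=(2 8 4 7 5)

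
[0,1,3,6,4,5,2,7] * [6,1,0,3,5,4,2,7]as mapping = [0→6,1→1,2→3,3→2,4→5,5→4,6→0,7→7]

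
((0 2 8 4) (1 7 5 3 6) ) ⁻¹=(0 4 8 2) (1 6 3 5 7) 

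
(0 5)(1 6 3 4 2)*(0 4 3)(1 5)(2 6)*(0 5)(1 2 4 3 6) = (0 2)(1 4)(3 6 5)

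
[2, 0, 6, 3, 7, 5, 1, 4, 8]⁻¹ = [1, 6, 0, 3, 7, 5, 2, 4, 8]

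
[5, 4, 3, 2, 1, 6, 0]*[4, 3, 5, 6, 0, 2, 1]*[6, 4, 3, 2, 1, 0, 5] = [3, 6, 5, 0, 2, 4, 1]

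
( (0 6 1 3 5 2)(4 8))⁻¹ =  (0 2 5 3 1 6)(4 8)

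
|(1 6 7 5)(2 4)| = 4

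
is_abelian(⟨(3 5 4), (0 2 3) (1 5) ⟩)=no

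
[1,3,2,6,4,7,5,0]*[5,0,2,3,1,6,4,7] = [0,3,2,4,1,7,6,5]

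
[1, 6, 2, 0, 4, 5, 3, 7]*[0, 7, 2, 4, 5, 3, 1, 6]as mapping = [0→7, 1→1, 2→2, 3→0, 4→5, 5→3, 6→4, 7→6]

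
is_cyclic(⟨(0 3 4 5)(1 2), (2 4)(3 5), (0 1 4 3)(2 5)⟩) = no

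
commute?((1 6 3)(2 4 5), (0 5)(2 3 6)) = no:(1 6 3)(2 4 5)*(0 5)(2 3 6) = (0 5 3 1 2 4), (0 5)(2 3 6)*(1 6 3)(2 4 5) = (0 2 1 6 4 5)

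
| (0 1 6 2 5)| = 5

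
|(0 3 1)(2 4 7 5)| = 12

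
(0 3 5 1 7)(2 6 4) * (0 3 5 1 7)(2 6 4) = (0 5 7 3 1)(2 4 6)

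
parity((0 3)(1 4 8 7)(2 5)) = odd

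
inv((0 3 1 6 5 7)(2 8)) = (0 7 5 6 1 3)(2 8)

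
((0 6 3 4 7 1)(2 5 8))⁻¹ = (0 1 7 4 3 6)(2 8 5)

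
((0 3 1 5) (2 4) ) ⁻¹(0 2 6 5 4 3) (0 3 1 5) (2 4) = (0 2 1 3 4 6) 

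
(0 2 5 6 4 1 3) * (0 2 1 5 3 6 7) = (0 1 6 4 5 7)(2 3)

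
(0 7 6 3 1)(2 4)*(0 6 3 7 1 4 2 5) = (0 1 6 7 3 4 5)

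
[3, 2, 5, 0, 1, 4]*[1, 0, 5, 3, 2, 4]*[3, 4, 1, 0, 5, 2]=[0, 2, 5, 4, 3, 1]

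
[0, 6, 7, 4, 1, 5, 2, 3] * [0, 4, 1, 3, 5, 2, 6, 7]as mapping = [0→0, 1→6, 2→7, 3→5, 4→4, 5→2, 6→1, 7→3]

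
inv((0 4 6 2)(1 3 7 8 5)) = (0 2 6 4)(1 5 8 7 3)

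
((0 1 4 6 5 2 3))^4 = (0 5 1 2 4 3 6)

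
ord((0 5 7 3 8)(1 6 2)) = 15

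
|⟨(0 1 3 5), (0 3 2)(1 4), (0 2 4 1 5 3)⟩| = 720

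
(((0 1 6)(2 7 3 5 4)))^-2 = (0 1 6)(2 5 7 4 3)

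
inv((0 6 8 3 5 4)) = (0 4 5 3 8 6)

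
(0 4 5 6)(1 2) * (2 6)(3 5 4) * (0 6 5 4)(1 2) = (0 3 4)(1 5)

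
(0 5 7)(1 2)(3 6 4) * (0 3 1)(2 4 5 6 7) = (0 6 5 2)(1 4)(3 7)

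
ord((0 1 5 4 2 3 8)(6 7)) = 14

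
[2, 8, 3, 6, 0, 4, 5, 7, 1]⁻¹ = [4, 8, 0, 2, 5, 6, 3, 7, 1]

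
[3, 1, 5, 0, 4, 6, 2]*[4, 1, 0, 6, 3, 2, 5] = [6, 1, 2, 4, 3, 5, 0]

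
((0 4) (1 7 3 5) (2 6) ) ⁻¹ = (0 4) (1 5 3 7) (2 6) 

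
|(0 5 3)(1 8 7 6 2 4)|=6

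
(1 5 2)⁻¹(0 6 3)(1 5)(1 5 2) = (0 6 3)(2 5)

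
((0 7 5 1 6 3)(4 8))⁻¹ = (0 3 6 1 5 7)(4 8)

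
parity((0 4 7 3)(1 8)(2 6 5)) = even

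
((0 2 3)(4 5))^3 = (4 5)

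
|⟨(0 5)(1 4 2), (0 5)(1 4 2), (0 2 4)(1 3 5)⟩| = 720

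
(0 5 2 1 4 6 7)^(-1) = (0 7 6 4 1 2 5)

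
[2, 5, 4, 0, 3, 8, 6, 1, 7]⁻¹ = [3, 7, 0, 4, 2, 1, 6, 8, 5]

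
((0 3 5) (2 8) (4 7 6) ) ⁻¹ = (0 5 3) (2 8) (4 6 7) 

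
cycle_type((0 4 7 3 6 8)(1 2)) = 2.6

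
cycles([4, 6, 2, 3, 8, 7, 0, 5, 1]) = (0 4 8 1 6)(5 7)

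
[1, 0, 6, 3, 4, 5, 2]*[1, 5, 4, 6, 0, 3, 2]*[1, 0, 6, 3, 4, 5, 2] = [5, 0, 6, 2, 1, 3, 4]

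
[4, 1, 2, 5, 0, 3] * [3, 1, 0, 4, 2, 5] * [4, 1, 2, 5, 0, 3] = [2, 1, 4, 3, 5, 0]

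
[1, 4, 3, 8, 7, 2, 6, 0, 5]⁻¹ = [7, 0, 5, 2, 1, 8, 6, 4, 3]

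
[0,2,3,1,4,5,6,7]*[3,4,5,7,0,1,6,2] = [3,5,7,4,0,1,6,2]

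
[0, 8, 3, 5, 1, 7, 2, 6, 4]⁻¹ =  [0, 4, 6, 2, 8, 3, 7, 5, 1]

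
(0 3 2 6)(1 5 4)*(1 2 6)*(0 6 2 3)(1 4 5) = (2 4 3)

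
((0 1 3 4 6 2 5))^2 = (0 3 6 5 1 4 2)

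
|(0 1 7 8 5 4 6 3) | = 8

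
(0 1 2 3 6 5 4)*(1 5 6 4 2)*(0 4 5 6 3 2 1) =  (0 6 3 5 1)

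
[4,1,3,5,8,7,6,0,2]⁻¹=[7,1,8,2,0,3,6,5,4]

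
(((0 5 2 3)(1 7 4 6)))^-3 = (0 5 2 3)(1 7 4 6)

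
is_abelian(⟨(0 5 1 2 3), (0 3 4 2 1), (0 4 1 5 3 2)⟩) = no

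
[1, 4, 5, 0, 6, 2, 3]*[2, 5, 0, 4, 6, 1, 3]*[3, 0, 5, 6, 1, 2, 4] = [2, 4, 0, 5, 6, 3, 1]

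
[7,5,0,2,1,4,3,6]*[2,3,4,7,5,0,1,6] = [6,0,2,4,3,5,7,1]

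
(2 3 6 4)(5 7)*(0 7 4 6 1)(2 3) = (0 7 5 4 3 1)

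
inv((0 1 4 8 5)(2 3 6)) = (0 5 8 4 1)(2 6 3)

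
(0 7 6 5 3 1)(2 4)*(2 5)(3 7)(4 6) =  (0 3 1)(2 6)(4 5 7)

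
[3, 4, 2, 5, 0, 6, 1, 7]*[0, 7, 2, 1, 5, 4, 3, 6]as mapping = [0→1, 1→5, 2→2, 3→4, 4→0, 5→3, 6→7, 7→6]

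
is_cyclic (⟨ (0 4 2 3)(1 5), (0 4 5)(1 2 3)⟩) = no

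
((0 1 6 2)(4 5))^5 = (0 1 6 2)(4 5)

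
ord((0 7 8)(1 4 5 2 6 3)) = 6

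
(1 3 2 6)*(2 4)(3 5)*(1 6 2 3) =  (1 5)(3 4)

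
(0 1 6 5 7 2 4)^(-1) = (0 4 2 7 5 6 1)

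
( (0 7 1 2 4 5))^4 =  (0 4 1)(2 7 5)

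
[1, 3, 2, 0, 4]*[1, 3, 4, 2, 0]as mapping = [0→3, 1→2, 2→4, 3→1, 4→0]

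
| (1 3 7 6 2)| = 5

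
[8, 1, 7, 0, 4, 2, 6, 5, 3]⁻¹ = [3, 1, 5, 8, 4, 7, 6, 2, 0]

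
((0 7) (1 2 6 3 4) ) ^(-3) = (0 7) (1 6 4 2 3) 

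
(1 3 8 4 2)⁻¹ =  (1 2 4 8 3)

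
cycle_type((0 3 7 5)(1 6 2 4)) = 4^2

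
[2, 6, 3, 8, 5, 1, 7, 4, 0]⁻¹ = [8, 5, 0, 2, 7, 4, 1, 6, 3]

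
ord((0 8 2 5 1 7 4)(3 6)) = 14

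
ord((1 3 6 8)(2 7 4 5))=4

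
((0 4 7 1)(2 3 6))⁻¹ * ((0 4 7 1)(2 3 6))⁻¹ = (0 7)(1 4)(2 3 6)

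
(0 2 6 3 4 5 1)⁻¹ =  (0 1 5 4 3 6 2)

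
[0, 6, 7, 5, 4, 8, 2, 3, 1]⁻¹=[0, 8, 6, 7, 4, 3, 1, 2, 5]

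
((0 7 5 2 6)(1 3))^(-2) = (0 2 7 6 5)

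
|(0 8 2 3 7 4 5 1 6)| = 9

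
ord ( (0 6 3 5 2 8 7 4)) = 8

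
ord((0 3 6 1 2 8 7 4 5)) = 9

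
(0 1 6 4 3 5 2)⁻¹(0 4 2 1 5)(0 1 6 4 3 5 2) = (0 6 2 1 3)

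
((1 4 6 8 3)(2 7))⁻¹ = (1 3 8 6 4)(2 7)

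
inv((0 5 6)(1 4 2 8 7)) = (0 6 5)(1 7 8 2 4)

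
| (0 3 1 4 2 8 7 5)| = 8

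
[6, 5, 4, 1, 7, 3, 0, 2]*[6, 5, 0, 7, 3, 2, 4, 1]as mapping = [0→4, 1→2, 2→3, 3→5, 4→1, 5→7, 6→6, 7→0]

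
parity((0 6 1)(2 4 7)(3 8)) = odd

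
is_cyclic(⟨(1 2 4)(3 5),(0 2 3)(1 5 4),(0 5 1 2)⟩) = no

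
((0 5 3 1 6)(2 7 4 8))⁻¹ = (0 6 1 3 5)(2 8 4 7)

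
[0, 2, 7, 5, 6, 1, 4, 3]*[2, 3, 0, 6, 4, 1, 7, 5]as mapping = [0→2, 1→0, 2→5, 3→1, 4→7, 5→3, 6→4, 7→6]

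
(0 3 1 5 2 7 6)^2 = (0 1 2 6 3 5 7)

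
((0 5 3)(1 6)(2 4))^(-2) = (0 5 3)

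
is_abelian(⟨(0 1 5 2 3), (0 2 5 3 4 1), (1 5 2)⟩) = no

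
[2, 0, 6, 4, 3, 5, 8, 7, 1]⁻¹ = [1, 8, 0, 4, 3, 5, 2, 7, 6]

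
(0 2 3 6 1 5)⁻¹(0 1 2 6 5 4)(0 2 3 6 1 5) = (0 4 2 5 3 1)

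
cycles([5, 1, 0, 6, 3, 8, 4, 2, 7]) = (0 5 8 7 2)(3 6 4)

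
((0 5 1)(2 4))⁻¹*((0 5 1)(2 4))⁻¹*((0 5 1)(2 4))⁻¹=(2 4)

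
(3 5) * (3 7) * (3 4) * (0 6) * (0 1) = (0 6 1)(3 5 7 4)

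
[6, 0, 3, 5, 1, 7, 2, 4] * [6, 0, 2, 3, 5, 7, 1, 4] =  [1, 6, 3, 7, 0, 4, 2, 5]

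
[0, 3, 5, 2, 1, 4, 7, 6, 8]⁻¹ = [0, 4, 3, 1, 5, 2, 7, 6, 8]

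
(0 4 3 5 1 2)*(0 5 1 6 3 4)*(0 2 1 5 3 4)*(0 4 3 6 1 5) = (0 2 6 3)(1 5)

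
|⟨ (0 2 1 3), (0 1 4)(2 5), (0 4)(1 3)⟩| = 720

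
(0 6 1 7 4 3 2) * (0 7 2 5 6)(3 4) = (1 2 7 3 5 6)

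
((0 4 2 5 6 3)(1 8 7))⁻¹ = (0 3 6 5 2 4)(1 7 8)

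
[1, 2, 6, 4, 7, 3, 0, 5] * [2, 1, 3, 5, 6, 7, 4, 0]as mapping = [0→1, 1→3, 2→4, 3→6, 4→0, 5→5, 6→2, 7→7]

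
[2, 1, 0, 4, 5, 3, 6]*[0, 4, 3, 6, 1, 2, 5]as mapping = [0→3, 1→4, 2→0, 3→1, 4→2, 5→6, 6→5]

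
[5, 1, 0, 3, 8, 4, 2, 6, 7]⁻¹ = [2, 1, 6, 3, 5, 0, 7, 8, 4]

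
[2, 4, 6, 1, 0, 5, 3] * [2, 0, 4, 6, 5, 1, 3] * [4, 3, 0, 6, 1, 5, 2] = [1, 5, 6, 4, 0, 3, 2]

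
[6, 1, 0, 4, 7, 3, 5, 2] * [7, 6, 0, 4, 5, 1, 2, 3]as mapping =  [0→2, 1→6, 2→7, 3→5, 4→3, 5→4, 6→1, 7→0]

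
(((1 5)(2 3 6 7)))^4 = ()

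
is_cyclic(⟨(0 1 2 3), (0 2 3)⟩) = no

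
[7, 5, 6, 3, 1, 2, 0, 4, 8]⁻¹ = [6, 4, 5, 3, 7, 1, 2, 0, 8]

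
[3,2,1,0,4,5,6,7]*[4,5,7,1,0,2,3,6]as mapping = [0→1,1→7,2→5,3→4,4→0,5→2,6→3,7→6]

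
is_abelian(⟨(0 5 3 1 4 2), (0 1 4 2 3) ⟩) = no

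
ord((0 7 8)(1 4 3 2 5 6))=6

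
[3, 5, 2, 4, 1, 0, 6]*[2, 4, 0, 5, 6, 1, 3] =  [5, 1, 0, 6, 4, 2, 3]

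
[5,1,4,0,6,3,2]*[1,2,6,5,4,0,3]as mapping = [0→0,1→2,2→4,3→1,4→3,5→5,6→6]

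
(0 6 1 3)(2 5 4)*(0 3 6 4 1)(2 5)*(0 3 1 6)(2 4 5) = (0 5 6 3 1)(2 4)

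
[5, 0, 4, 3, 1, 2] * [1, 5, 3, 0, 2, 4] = [4, 1, 2, 0, 5, 3]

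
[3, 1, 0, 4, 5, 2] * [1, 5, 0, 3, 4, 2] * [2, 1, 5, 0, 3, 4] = [0, 4, 1, 3, 5, 2]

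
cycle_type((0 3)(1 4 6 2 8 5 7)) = 2.7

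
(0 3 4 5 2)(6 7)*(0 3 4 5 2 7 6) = (0 4 2 3 5 7)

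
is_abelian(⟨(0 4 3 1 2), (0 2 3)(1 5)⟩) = no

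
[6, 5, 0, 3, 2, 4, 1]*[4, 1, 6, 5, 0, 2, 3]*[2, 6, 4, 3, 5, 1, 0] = [3, 4, 5, 1, 0, 2, 6]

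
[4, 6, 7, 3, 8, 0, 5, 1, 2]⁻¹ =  [5, 7, 8, 3, 0, 6, 1, 2, 4]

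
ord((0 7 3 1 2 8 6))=7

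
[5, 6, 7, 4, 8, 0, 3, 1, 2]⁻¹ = [5, 7, 8, 6, 3, 0, 1, 2, 4]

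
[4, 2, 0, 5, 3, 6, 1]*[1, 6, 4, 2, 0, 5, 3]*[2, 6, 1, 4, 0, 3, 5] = [2, 0, 6, 3, 1, 4, 5]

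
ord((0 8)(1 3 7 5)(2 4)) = 4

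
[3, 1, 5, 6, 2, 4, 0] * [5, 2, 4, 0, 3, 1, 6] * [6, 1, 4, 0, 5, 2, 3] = [6, 4, 1, 3, 5, 0, 2]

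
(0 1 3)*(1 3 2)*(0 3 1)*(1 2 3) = (0 2)(1 3)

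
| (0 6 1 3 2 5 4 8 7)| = 9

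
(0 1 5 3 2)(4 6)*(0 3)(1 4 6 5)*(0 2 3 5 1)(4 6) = (0 6 4 1)(2 5)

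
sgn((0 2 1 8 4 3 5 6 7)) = 1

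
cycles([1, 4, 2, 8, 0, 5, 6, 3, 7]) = (0 1 4)(3 8 7)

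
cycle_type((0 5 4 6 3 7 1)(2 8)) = 2.7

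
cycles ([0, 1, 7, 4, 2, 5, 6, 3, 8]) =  (2 7 3 4) 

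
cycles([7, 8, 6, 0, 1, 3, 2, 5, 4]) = (0 7 5 3)(1 8 4)(2 6)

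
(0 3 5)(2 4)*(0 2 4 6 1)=(0 3 5 2 6 1)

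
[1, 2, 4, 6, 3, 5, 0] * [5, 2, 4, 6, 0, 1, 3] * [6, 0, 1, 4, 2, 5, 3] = [1, 2, 6, 4, 3, 0, 5]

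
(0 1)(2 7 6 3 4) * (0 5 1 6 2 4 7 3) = (0 6)(1 5)(2 3 7)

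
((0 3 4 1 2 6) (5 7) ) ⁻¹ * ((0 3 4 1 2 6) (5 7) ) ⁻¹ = (0 2 4) (1 3 6) 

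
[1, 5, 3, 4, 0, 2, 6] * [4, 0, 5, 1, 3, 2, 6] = [0, 2, 1, 3, 4, 5, 6]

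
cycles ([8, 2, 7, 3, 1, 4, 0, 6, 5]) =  (0 8 5 4 1 2 7 6) 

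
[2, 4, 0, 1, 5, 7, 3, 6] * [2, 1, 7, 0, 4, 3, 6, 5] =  [7, 4, 2, 1, 3, 5, 0, 6]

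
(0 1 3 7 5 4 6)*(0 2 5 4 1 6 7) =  (0 6 2 5 1 3)(4 7)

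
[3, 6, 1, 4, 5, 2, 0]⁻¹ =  [6, 2, 5, 0, 3, 4, 1]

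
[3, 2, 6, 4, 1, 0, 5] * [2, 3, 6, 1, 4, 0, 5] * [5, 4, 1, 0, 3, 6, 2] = [4, 2, 6, 3, 0, 1, 5]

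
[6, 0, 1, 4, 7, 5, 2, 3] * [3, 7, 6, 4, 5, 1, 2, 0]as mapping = [0→2, 1→3, 2→7, 3→5, 4→0, 5→1, 6→6, 7→4]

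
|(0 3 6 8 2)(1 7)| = 10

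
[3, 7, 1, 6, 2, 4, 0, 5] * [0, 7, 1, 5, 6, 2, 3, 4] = [5, 4, 7, 3, 1, 6, 0, 2]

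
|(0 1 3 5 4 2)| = 6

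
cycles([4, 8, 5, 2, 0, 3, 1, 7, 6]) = (0 4)(1 8 6)(2 5 3)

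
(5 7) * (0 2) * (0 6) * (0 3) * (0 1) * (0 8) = (0 2 6 3 1 8)(5 7)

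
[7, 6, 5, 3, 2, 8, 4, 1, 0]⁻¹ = [8, 7, 4, 3, 6, 2, 1, 0, 5]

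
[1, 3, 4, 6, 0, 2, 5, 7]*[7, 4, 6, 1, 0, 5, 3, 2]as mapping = [0→4, 1→1, 2→0, 3→3, 4→7, 5→6, 6→5, 7→2]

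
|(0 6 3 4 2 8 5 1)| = 8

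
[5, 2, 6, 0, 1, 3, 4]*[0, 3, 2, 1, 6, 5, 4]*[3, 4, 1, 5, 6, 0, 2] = [0, 1, 6, 3, 5, 4, 2]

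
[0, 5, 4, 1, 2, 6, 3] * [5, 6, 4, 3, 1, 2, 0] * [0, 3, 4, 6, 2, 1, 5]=[1, 4, 3, 5, 2, 0, 6]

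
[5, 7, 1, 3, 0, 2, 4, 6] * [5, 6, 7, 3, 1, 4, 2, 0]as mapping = [0→4, 1→0, 2→6, 3→3, 4→5, 5→7, 6→1, 7→2]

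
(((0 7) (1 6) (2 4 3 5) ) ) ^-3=(0 7) (1 6) (2 4 3 5) 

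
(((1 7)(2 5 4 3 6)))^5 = (1 7)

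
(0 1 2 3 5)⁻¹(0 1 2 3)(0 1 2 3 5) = (1 2 3 5)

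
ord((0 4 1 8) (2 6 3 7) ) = 4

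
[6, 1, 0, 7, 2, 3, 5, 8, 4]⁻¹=[2, 1, 4, 5, 8, 6, 0, 3, 7]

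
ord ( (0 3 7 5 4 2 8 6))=8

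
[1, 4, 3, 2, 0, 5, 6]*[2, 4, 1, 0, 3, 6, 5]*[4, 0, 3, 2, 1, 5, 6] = [1, 2, 4, 0, 3, 6, 5]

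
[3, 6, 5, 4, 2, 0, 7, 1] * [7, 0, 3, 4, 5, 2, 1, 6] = [4, 1, 2, 5, 3, 7, 6, 0]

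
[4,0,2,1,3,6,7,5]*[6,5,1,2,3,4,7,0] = [3,6,1,5,2,7,0,4]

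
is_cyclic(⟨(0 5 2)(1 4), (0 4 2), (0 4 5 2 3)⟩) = no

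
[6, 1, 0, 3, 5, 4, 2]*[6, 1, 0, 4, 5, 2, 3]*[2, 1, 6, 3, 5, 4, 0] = [3, 1, 0, 5, 6, 4, 2]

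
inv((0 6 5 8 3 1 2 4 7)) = (0 7 4 2 1 3 8 5 6)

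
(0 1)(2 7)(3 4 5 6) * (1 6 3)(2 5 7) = (0 6 1)(3 4 7 5)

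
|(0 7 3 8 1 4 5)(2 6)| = 14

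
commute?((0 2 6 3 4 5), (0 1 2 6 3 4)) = no:(0 2 6 3 4 5) * (0 1 2 6 3 4) = (0 6 4 5 1 2 3), (0 1 2 6 3 4) * (0 2 6 3 4 5) = (0 1 6 4 2 3 5)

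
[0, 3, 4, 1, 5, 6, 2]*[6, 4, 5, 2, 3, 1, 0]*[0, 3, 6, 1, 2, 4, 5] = [5, 6, 1, 2, 3, 0, 4]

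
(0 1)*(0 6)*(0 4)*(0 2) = (0 1 6 4 2)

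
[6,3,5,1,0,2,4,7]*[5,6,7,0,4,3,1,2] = [1,0,3,6,5,7,4,2]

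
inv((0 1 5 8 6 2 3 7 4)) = (0 4 7 3 2 6 8 5 1)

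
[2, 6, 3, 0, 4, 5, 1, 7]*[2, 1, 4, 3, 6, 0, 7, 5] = [4, 7, 3, 2, 6, 0, 1, 5]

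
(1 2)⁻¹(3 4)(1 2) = (3 4)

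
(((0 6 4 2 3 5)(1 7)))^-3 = (0 2)(1 7)(3 6)(4 5)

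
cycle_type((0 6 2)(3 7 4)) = 3^2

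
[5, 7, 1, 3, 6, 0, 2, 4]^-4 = [0, 7, 1, 3, 6, 5, 2, 4]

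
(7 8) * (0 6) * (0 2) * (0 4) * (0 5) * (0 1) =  (0 6 2 4 5 1)(7 8)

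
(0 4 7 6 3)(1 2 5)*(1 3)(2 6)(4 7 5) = (0 7 2 4 5 3)(1 6)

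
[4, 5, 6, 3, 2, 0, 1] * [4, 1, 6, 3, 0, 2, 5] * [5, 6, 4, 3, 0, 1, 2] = [5, 4, 1, 3, 2, 0, 6]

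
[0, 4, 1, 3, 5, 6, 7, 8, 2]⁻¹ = [0, 2, 8, 3, 1, 4, 5, 6, 7]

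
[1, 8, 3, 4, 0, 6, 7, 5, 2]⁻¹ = [4, 0, 8, 2, 3, 7, 5, 6, 1]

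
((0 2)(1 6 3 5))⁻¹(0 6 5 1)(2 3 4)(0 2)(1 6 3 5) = (0 5 4)(1 6 2 3)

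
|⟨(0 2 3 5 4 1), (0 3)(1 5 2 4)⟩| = 720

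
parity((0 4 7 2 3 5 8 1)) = odd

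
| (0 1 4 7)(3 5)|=4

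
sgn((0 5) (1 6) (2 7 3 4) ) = -1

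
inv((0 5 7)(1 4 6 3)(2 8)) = (0 7 5)(1 3 6 4)(2 8)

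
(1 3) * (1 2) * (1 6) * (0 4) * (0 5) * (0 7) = (0 4 5 7) (1 3 2 6) 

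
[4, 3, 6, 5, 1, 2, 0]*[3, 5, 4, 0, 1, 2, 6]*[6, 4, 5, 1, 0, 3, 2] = [4, 6, 2, 5, 3, 0, 1]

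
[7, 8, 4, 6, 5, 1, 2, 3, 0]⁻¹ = [8, 5, 6, 7, 2, 4, 3, 0, 1]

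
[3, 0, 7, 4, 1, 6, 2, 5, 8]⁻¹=[1, 4, 6, 0, 3, 7, 5, 2, 8]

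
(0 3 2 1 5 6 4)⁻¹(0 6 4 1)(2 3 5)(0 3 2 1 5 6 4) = (0 5 3 4)(1 2 6)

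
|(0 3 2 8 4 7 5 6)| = 8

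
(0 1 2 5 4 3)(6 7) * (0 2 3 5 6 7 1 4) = (0 4 5)(1 3 2 6)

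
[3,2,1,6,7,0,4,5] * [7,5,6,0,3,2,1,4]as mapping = [0→0,1→6,2→5,3→1,4→4,5→7,6→3,7→2]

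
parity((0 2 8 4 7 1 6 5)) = odd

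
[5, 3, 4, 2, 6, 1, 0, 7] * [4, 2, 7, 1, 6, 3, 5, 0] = [3, 1, 6, 7, 5, 2, 4, 0]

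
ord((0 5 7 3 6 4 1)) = 7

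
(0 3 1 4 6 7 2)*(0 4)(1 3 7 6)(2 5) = (0 7 5 2 4 1)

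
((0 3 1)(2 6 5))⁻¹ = (0 1 3)(2 5 6)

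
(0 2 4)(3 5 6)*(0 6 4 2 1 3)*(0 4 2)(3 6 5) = (0 1 6 4 5 2)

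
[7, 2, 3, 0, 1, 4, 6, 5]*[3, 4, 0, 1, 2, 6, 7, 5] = [5, 0, 1, 3, 4, 2, 7, 6]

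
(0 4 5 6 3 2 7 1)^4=(0 3)(1 6)(2 4)(5 7)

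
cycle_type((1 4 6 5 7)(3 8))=2.5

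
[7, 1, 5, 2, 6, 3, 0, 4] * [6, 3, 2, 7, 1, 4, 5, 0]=[0, 3, 4, 2, 5, 7, 6, 1]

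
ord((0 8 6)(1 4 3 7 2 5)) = 6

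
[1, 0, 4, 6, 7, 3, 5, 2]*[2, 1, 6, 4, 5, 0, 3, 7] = [1, 2, 5, 3, 7, 4, 0, 6]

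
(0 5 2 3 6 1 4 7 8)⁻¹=(0 8 7 4 1 6 3 2 5)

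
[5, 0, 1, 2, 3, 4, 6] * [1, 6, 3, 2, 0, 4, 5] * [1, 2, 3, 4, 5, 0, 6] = [5, 2, 6, 4, 3, 1, 0]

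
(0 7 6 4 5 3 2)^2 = (0 6 5 2 7 4 3)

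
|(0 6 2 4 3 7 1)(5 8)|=14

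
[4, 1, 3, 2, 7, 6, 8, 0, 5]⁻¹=[7, 1, 3, 2, 0, 8, 5, 4, 6]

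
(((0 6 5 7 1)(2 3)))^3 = (0 7 6 1 5)(2 3)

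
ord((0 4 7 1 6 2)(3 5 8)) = 6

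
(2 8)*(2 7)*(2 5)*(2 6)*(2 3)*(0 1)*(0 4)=(0 1 4)(2 8 7 5 6 3)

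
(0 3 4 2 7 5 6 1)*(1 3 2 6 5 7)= (0 2 1)(3 4 6)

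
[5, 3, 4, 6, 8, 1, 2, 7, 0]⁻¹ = [8, 5, 6, 1, 2, 0, 3, 7, 4]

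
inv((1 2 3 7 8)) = (1 8 7 3 2)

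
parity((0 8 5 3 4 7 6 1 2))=even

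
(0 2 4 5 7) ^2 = (0 4 7 2 5) 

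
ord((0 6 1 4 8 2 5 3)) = 8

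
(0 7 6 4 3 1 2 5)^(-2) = (0 2 3 6)(1 4 7 5)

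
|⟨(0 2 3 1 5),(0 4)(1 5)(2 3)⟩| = 120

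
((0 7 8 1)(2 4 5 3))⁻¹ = (0 1 8 7)(2 3 5 4)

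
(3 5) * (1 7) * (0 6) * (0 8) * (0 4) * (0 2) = (0 6 8 4 2)(1 7)(3 5)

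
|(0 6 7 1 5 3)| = 6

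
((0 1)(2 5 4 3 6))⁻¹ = (0 1)(2 6 3 4 5)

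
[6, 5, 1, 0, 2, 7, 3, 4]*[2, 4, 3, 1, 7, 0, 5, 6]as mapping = [0→5, 1→0, 2→4, 3→2, 4→3, 5→6, 6→1, 7→7]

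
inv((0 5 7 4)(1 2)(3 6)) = (0 4 7 5)(1 2)(3 6)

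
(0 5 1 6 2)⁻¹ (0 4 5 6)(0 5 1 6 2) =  (1 2 5 4)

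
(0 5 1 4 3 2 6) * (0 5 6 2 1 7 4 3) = (0 6 5 7 4)(1 3)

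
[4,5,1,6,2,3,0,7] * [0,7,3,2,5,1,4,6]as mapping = [0→5,1→1,2→7,3→4,4→3,5→2,6→0,7→6]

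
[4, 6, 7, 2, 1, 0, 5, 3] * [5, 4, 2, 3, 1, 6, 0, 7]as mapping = [0→1, 1→0, 2→7, 3→2, 4→4, 5→5, 6→6, 7→3]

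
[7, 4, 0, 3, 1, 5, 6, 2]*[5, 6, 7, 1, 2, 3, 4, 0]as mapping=[0→0, 1→2, 2→5, 3→1, 4→6, 5→3, 6→4, 7→7]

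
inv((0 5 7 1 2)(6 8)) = (0 2 1 7 5)(6 8)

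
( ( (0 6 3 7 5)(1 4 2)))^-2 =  (0 7 6 5 3)(1 4 2)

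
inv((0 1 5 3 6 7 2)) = (0 2 7 6 3 5 1)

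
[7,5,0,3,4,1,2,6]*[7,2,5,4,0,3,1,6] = [6,3,7,4,0,2,5,1]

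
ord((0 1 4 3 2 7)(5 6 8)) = 6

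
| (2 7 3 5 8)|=5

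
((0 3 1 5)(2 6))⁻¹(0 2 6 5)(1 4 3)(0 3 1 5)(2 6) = (0 3 6 2)(1 5 4)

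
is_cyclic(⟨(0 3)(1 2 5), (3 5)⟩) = no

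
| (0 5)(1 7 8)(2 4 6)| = 6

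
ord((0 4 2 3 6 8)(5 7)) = 6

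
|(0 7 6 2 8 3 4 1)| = 8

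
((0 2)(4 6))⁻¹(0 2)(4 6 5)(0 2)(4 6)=(0 2)(4 5 6)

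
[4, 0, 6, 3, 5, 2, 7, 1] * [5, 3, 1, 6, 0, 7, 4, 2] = [0, 5, 4, 6, 7, 1, 2, 3]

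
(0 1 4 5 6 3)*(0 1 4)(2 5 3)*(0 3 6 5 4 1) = (0 1 3)(2 4 6)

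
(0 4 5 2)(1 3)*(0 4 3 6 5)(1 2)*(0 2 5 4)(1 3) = (0 1 6 4 2)(3 5)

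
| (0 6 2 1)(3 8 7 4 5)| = 20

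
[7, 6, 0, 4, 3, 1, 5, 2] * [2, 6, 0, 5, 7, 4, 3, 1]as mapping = [0→1, 1→3, 2→2, 3→7, 4→5, 5→6, 6→4, 7→0]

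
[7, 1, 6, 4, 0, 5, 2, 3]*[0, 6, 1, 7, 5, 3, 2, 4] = [4, 6, 2, 5, 0, 3, 1, 7]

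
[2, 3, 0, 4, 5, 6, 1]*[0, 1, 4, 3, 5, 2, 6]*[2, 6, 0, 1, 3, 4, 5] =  [3, 1, 2, 4, 0, 5, 6]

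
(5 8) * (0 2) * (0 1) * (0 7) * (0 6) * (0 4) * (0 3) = (0 2 1 7 6 4 3)(5 8)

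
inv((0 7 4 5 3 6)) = (0 6 3 5 4 7)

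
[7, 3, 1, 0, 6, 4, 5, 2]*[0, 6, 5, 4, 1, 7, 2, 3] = [3, 4, 6, 0, 2, 1, 7, 5]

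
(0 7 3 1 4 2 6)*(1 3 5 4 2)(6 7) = (0 6)(1 2 7 5 4)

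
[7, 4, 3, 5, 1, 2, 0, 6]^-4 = [6, 1, 5, 2, 4, 3, 7, 0]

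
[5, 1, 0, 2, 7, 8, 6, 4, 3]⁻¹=[2, 1, 3, 8, 7, 0, 6, 4, 5]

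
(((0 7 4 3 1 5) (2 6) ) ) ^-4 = (0 4 1) (3 5 7) 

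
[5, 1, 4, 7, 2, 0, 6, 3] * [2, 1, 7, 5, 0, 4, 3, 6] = [4, 1, 0, 6, 7, 2, 3, 5]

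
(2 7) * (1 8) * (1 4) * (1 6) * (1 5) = (1 8 4 6 5)(2 7)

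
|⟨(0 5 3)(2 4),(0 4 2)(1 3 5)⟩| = 720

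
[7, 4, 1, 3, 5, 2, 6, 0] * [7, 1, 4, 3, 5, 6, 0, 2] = [2, 5, 1, 3, 6, 4, 0, 7]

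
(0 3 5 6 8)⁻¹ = (0 8 6 5 3)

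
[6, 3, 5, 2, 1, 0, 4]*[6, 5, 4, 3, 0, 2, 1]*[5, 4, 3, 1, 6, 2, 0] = [4, 1, 3, 6, 2, 0, 5]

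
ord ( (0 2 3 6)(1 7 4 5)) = 4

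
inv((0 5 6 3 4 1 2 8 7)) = (0 7 8 2 1 4 3 6 5)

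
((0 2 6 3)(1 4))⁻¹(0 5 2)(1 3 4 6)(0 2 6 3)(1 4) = (0 1 3 4)(2 5 6)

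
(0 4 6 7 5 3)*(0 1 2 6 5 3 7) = (0 4 5 7 3 1 2 6)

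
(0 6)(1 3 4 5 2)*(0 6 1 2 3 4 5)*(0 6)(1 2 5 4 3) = (0 2 5 1 3 4 6)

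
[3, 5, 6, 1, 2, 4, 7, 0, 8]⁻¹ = [7, 3, 4, 0, 5, 1, 2, 6, 8]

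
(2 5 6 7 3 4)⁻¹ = (2 4 3 7 6 5)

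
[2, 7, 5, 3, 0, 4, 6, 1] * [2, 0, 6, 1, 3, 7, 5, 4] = [6, 4, 7, 1, 2, 3, 5, 0]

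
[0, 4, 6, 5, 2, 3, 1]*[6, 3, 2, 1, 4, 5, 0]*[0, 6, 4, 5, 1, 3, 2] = [2, 1, 0, 3, 4, 6, 5]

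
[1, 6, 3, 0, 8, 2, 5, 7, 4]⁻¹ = [3, 0, 5, 2, 8, 6, 1, 7, 4]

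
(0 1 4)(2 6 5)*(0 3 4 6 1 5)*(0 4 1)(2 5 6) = (0 6 4 3 1 2)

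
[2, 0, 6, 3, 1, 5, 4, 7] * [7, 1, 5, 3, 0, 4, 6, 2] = [5, 7, 6, 3, 1, 4, 0, 2]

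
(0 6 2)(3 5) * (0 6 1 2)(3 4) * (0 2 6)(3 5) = (0 1 6 2)(4 5)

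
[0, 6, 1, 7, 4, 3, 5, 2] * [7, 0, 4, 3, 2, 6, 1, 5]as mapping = [0→7, 1→1, 2→0, 3→5, 4→2, 5→3, 6→6, 7→4]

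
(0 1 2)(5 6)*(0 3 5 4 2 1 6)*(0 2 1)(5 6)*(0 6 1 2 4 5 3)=(0 3 1 6 5 4 2)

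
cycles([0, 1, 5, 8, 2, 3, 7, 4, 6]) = (2 5 3 8 6 7 4)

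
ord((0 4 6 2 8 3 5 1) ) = 8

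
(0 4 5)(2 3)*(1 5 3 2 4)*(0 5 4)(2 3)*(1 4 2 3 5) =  (0 4 3)(1 2 5)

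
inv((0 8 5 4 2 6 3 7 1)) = (0 1 7 3 6 2 4 5 8)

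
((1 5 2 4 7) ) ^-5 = () 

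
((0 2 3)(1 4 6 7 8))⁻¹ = (0 3 2)(1 8 7 6 4)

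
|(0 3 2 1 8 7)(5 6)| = 6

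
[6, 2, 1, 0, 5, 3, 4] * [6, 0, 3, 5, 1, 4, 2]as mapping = [0→2, 1→3, 2→0, 3→6, 4→4, 5→5, 6→1]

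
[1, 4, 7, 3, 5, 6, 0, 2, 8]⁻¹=[6, 0, 7, 3, 1, 4, 5, 2, 8]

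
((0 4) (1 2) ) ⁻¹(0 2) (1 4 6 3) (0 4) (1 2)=(0 6 3 2) (1 4) 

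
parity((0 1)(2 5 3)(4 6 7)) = odd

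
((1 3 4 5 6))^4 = (1 6 5 4 3)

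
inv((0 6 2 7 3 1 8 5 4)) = (0 4 5 8 1 3 7 2 6)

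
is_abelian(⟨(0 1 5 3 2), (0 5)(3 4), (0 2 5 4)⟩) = no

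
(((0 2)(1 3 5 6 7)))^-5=(0 2)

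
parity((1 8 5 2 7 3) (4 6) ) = even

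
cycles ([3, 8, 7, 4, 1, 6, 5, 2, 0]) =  (0 3 4 1 8)(2 7)(5 6)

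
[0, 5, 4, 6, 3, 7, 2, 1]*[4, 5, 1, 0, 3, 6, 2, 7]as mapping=[0→4, 1→6, 2→3, 3→2, 4→0, 5→7, 6→1, 7→5]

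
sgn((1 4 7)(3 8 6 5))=-1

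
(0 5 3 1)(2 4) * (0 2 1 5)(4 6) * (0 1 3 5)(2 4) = (0 1 4 3)(2 6)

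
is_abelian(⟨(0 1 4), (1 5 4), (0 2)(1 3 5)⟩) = no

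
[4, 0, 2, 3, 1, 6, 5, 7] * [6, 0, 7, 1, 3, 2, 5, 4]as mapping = [0→3, 1→6, 2→7, 3→1, 4→0, 5→5, 6→2, 7→4]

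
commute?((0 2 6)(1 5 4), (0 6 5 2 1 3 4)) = no:(0 2 6)(1 5 4) * (0 6 5 2 1 3 4) = (0 1 2 5)(3 4), (0 6 5 2 1 3 4) * (0 2 6)(1 5 4) = (1 3)(2 5 6 4)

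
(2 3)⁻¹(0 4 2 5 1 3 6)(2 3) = (0 4 3 5 1 2 6)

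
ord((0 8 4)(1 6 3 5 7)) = 15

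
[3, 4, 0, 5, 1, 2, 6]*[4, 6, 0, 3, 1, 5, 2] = [3, 1, 4, 5, 6, 0, 2] 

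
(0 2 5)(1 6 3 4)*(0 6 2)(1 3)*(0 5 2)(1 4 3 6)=(0 5 1)(4 6)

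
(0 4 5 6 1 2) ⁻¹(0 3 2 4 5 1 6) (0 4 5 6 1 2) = (0 5 6 2 1 4 3) 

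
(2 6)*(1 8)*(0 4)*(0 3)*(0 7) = (0 4 3 7)(1 8)(2 6)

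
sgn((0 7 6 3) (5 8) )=1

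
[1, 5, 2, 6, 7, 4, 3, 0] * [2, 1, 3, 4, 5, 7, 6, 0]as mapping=[0→1, 1→7, 2→3, 3→6, 4→0, 5→5, 6→4, 7→2]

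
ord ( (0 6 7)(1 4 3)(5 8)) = 6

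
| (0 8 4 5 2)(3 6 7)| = 15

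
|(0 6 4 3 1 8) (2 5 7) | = 6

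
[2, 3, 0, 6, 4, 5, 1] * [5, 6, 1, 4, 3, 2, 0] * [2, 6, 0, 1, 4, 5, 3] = [6, 4, 5, 2, 1, 0, 3]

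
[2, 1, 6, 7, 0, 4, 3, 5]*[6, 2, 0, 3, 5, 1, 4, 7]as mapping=[0→0, 1→2, 2→4, 3→7, 4→6, 5→5, 6→3, 7→1]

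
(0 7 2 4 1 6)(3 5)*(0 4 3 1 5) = (0 7 2 3)(1 6 4 5)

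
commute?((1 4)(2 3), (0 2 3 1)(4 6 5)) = no:(1 4)(2 3)*(0 2 3 1)(4 6 5) = (0 2 1 6 5 4), (0 2 3 1)(4 6 5)*(1 4)(2 3) = (0 3 4 6 5 1)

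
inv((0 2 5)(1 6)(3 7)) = (0 5 2)(1 6)(3 7)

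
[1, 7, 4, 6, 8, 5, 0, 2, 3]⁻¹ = [6, 0, 7, 8, 2, 5, 3, 1, 4]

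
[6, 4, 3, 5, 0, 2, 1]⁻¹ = [4, 6, 5, 2, 1, 3, 0]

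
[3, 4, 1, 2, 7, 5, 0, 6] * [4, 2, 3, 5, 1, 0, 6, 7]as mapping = [0→5, 1→1, 2→2, 3→3, 4→7, 5→0, 6→4, 7→6]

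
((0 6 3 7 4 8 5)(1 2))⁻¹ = (0 5 8 4 7 3 6)(1 2)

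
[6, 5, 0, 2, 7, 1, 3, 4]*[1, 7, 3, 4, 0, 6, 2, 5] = [2, 6, 1, 3, 5, 7, 4, 0]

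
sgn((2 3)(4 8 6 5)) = 1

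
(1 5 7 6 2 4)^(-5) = (1 5 7 6 2 4)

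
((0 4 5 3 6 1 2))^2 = (0 5 6 2 4 3 1)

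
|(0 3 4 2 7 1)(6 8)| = 6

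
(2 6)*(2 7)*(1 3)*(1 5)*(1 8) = (1 3 5 8)(2 6 7)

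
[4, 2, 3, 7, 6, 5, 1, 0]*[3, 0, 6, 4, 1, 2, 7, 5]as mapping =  [0→1, 1→6, 2→4, 3→5, 4→7, 5→2, 6→0, 7→3]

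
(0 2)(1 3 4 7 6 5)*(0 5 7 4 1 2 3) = (0 3 1)(2 5)(6 7)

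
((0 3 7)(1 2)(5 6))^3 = (1 2)(5 6)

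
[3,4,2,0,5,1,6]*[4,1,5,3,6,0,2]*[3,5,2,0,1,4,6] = [0,6,4,1,3,5,2]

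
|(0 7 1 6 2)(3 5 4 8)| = 20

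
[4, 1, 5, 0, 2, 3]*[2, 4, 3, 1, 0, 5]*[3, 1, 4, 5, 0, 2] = [3, 0, 2, 4, 5, 1]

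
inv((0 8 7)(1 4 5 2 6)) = (0 7 8)(1 6 2 5 4)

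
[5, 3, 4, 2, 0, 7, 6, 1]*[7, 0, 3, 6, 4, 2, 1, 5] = [2, 6, 4, 3, 7, 5, 1, 0]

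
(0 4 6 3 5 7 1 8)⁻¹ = (0 8 1 7 5 3 6 4)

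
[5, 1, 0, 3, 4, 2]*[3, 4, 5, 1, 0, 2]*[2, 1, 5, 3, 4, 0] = [5, 4, 3, 1, 2, 0]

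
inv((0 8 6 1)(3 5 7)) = (0 1 6 8)(3 7 5)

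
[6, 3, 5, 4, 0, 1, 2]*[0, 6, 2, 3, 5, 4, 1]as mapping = [0→1, 1→3, 2→4, 3→5, 4→0, 5→6, 6→2]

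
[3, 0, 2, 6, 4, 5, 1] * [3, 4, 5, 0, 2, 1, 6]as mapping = [0→0, 1→3, 2→5, 3→6, 4→2, 5→1, 6→4]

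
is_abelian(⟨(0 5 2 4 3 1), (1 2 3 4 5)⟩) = no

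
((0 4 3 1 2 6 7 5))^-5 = (0 1 7 4 2 5 3 6)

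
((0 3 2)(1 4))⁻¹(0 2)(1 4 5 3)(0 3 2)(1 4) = (0 3)(1 5 2 4)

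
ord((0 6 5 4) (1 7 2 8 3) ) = 20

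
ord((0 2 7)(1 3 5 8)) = 12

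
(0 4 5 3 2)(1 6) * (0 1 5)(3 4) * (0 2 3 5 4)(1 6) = (0 5)(2 6 4)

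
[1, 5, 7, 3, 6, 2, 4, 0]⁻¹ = [7, 0, 5, 3, 6, 1, 4, 2]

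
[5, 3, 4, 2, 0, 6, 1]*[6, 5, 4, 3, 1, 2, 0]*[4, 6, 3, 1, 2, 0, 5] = [3, 1, 6, 2, 5, 4, 0]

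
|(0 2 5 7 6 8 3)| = 7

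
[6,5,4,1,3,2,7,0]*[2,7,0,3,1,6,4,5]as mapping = [0→4,1→6,2→1,3→7,4→3,5→0,6→5,7→2]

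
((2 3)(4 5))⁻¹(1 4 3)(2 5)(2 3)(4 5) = (1 5 2)(3 4)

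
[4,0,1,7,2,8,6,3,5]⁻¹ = [1,2,4,7,0,8,6,3,5]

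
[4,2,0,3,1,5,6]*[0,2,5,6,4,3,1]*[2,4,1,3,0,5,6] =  [0,5,2,6,1,3,4]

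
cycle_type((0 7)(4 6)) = 2^2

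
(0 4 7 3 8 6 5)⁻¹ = (0 5 6 8 3 7 4)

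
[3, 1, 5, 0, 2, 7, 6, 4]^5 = [3, 1, 5, 0, 2, 7, 6, 4]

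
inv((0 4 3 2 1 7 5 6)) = (0 6 5 7 1 2 3 4)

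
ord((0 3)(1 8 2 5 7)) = 10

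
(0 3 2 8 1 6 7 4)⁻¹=(0 4 7 6 1 8 2 3)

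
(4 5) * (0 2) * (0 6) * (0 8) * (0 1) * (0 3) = (0 2 6 8 1 3)(4 5)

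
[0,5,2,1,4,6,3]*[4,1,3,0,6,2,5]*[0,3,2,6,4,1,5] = [4,2,6,3,5,1,0]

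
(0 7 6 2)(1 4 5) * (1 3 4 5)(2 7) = (0 2)(1 5 3 4)(6 7)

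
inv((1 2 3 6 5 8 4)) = (1 4 8 5 6 3 2)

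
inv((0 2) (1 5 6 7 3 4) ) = (0 2) (1 4 3 7 6 5) 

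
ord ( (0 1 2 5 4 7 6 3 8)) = 9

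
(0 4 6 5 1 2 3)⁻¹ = (0 3 2 1 5 6 4)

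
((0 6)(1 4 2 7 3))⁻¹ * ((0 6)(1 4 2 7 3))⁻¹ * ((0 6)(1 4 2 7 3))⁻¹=(0 6)(1 2 3 4 7)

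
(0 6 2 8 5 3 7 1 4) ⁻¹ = (0 4 1 7 3 5 8 2 6) 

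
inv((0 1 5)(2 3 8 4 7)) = (0 5 1)(2 7 4 8 3)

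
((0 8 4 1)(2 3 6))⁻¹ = (0 1 4 8)(2 6 3)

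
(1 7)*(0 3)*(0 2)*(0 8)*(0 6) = (0 3 2 8 6)(1 7)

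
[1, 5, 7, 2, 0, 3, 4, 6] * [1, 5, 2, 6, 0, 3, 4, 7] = [5, 3, 7, 2, 1, 6, 0, 4]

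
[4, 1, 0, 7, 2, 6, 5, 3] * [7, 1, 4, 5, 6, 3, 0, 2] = [6, 1, 7, 2, 4, 0, 3, 5]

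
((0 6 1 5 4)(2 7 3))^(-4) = (0 6 1 5 4)(2 3 7)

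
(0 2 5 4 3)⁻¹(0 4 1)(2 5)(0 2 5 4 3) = (1 2 3)(4 5)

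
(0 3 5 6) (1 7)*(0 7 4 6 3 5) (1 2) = (0 5 3) (1 4 6 7 2) 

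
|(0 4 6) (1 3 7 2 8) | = 15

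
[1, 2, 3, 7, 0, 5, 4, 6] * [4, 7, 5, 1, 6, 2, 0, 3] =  [7, 5, 1, 3, 4, 2, 6, 0]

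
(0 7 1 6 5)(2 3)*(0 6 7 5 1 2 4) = (0 5 6 1 7 2 3 4)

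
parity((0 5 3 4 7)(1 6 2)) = even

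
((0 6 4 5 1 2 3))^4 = (0 1 6 2 4 3 5)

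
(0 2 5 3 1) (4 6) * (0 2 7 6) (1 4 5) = (0 7 6 5 3 4) (1 2) 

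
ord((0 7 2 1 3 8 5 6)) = 8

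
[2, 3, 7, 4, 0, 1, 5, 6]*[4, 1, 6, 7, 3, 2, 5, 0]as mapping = [0→6, 1→7, 2→0, 3→3, 4→4, 5→1, 6→2, 7→5]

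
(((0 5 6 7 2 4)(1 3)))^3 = (0 7)(1 3)(2 5)(4 6)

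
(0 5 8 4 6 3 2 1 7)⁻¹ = (0 7 1 2 3 6 4 8 5)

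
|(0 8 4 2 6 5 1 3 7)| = 9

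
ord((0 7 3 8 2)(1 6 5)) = 15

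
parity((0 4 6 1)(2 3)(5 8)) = odd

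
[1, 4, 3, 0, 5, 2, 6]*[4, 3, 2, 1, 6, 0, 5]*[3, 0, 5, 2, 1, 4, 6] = [2, 6, 0, 1, 3, 5, 4]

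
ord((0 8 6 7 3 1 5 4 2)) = 9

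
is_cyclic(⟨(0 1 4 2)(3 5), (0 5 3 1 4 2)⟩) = no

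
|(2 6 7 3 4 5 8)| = 7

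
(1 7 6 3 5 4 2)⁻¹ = (1 2 4 5 3 6 7)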